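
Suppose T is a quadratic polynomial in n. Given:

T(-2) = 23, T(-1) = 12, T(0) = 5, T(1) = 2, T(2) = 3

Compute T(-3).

Write T(n) = an² + bn + c; the 5 given values yield a linear system in the 3 coefficients.
Solving, T(n) = 2n² - 5n + 5.
Then T(-3) = 38.

38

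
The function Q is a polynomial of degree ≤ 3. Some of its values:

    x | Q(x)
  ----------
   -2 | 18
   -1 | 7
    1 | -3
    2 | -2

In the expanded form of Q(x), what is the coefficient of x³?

Write Q(x) = ax³ + bx² + cx + d; the 4 given values yield a linear system in the 4 coefficients.
Solving, the leading coefficient vanishes, and Q(x) = 2x² - 5x.
The coefficient of x³ is 0.

0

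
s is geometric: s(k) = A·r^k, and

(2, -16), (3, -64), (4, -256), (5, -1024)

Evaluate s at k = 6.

Consecutive ratio: -64/(-16) = 4, and -256/(-64) = 4, so r = 4.
Then A·4^2 = -16 gives A = -1, and s(k) = -1·4^k.
s(6) = -1·4^6 = -4096.

-4096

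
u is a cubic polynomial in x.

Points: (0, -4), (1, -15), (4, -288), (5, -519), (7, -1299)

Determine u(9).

Write u(x) = ax³ + bx² + cx + d; the 5 given values yield a linear system in the 4 coefficients.
Solving, u(x) = -3x³ - 5x² - 3x - 4.
Then u(9) = -2623.

-2623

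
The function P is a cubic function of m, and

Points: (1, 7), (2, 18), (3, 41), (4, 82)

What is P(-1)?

-3

Write P(m) = am³ + bm² + cm + d; the 4 given values yield a linear system in the 4 coefficients.
Solving, P(m) = m³ + 4m + 2.
Then P(-1) = -3.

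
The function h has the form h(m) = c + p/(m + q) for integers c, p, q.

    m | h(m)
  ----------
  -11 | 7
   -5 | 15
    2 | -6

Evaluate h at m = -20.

5

(h(m) − c)(m + q) = p for each data point; the three points give a linear system in c and q, then p follows.
Solving: c = 3, q = 2, p = -36, so h(m) = 3 − 36/(m + 2).
Then h(-20) = 3 − 36/(-18) = 5.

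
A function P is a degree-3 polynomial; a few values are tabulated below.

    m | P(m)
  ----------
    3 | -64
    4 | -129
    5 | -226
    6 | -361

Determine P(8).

Write P(m) = am³ + bm² + cm + d; the 4 given values yield a linear system in the 4 coefficients.
Solving, P(m) = -m³ - 4m² - 1.
Then P(8) = -769.

-769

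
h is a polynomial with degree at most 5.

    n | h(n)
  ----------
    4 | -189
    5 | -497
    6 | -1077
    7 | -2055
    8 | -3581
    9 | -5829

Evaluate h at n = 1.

First differences: -308, -580, -978, -1526, -2248. Second differences: -272, -398, -548, -722. Third differences: -126, -150, -174. Fourth differences: -24, -24.
Level-4 differences are constant, so h has degree 4.
Fitting a degree-4 polynomial gives h(n) = -n^4 + n³ + 3.
Then h(1) = 3.

3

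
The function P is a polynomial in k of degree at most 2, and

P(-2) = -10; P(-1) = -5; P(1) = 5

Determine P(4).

20

Write P(k) = ak² + bk + c; the 3 given values yield a linear system in the 3 coefficients.
Solving, the leading coefficient vanishes, and P(k) = 5k.
Then P(4) = 20.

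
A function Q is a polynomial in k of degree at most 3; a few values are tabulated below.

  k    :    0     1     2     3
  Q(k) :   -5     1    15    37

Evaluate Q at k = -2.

7

First differences: 6, 14, 22. Second differences: 8, 8.
Level-2 differences are constant, so Q has degree 2.
Fitting a degree-2 polynomial gives Q(k) = 4k² + 2k - 5.
Then Q(-2) = 7.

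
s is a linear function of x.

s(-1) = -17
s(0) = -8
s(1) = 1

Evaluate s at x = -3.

First differences: 9, 9.
Level-1 differences are constant, so s has degree 1.
Fitting a degree-1 polynomial gives s(x) = 9x - 8.
Then s(-3) = -35.

-35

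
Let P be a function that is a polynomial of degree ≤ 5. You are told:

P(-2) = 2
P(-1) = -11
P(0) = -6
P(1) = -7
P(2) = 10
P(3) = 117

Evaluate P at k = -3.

105

First differences: -13, 5, -1, 17, 107. Second differences: 18, -6, 18, 90. Third differences: -24, 24, 72. Fourth differences: 48, 48.
Level-4 differences are constant, so P has degree 4.
Fitting a degree-4 polynomial gives P(k) = 2k^4 - 5k² + 2k - 6.
Then P(-3) = 105.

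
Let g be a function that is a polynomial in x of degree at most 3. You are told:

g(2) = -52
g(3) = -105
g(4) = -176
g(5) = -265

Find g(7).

-497

First differences: -53, -71, -89. Second differences: -18, -18.
Level-2 differences are constant, so g has degree 2.
Fitting a degree-2 polynomial gives g(x) = -9x² - 8x.
Then g(7) = -497.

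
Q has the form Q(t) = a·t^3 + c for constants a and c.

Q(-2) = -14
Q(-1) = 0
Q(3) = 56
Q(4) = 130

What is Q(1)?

4

From Q(-2) = -14 and Q(-1) = 0: -8a + c = -14 and -1a + c = 0.
Subtracting: 7a = 14, so a = 2; then c = -14 − 2·(-8) = 2.
So Q(t) = 2t³ + 2, and Q(1) = 4.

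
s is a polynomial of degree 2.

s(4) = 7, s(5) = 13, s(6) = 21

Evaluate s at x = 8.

43

Write s(x) = ax² + bx + c; the 3 given values yield a linear system in the 3 coefficients.
Solving, s(x) = x² - 3x + 3.
Then s(8) = 43.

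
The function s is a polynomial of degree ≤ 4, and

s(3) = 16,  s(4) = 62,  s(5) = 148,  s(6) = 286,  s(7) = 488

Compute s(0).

First differences: 46, 86, 138, 202. Second differences: 40, 52, 64. Third differences: 12, 12.
Level-3 differences are constant, so s has degree 3.
Fitting a degree-3 polynomial gives s(x) = 2x³ - 4x² - 2.
Then s(0) = -2.

-2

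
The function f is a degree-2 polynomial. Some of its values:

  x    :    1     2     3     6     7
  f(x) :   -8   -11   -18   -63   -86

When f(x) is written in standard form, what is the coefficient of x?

3

Write f(x) = ax² + bx + c; the 5 given values yield a linear system in the 3 coefficients.
Solving, f(x) = -2x² + 3x - 9.
The coefficient of x is 3.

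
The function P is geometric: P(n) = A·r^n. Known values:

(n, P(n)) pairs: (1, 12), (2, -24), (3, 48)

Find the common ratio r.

Consecutive ratio: -24/12 = -2, and 48/(-24) = -2, so r = -2.
Then A·(-2)^1 = 12 gives A = -6, and P(n) = -6·(-2)^n.

-2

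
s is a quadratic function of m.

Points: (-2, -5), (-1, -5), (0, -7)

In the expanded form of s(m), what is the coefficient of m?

-3

Write s(m) = am² + bm + c; the 3 given values yield a linear system in the 3 coefficients.
Solving, s(m) = -m² - 3m - 7.
The coefficient of m is -3.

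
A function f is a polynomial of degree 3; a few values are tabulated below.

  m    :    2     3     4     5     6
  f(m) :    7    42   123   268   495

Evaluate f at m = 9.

First differences: 35, 81, 145, 227. Second differences: 46, 64, 82. Third differences: 18, 18.
Level-3 differences are constant, so f has degree 3.
Fitting a degree-3 polynomial gives f(m) = 3m³ - 4m² - 2m + 3.
Then f(9) = 1848.

1848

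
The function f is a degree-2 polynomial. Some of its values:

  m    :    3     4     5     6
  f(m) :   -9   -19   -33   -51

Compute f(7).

-73

First differences: -10, -14, -18. Second differences: -4, -4.
Level-2 differences are constant, so f has degree 2.
Fitting a degree-2 polynomial gives f(m) = -2m² + 4m - 3.
Then f(7) = -73.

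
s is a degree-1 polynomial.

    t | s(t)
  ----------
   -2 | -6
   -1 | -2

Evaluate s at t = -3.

Write s(t) = at + b; the 2 given values yield a linear system in the 2 coefficients.
Solving, s(t) = 4t + 2.
Then s(-3) = -10.

-10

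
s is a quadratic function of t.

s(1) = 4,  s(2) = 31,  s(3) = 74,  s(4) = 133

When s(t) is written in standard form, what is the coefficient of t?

3

First differences: 27, 43, 59. Second differences: 16, 16.
Level-2 differences are constant, so s has degree 2.
Fitting a degree-2 polynomial gives s(t) = 8t² + 3t - 7.
The coefficient of t is 3.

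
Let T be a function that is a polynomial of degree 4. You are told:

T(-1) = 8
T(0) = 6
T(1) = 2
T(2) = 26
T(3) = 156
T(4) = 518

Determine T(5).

Write T(k) = ak^4 + bk³ + ck² + dk + e; the 6 given values yield a linear system in the 5 coefficients.
Solving, T(k) = 2k^4 + k³ - 3k² - 4k + 6.
Then T(5) = 1286.

1286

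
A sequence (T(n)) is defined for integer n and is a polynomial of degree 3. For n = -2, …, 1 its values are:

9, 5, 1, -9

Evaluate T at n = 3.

Write T(n) = an³ + bn² + cn + d; the 4 given values yield a linear system in the 4 coefficients.
Solving, T(n) = -n³ - 3n² - 6n + 1.
Then T(3) = -71.

-71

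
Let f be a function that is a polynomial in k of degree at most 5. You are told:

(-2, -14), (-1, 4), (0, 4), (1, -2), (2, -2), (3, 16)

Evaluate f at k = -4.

-152

First differences: 18, 0, -6, 0, 18. Second differences: -18, -6, 6, 18. Third differences: 12, 12, 12.
Level-3 differences are constant, so f has degree 3.
Fitting a degree-3 polynomial gives f(k) = 2k³ - 3k² - 5k + 4.
Then f(-4) = -152.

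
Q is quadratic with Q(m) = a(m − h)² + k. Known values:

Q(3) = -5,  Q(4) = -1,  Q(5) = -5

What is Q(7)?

First differences 4, -4; second difference -8 = 2a, so a = -4.
Expanding, the m-coefficient is −2ah = 8h; matching it to the data gives h = 4, and then k = -1.
So Q(m) = -4(m − 4)² − 1.
Q(7) = -4·3² − 1 = -37.

-37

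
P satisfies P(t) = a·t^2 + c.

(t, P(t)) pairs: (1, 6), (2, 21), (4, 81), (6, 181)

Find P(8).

From P(1) = 6 and P(2) = 21: 1a + c = 6 and 4a + c = 21.
Subtracting: 3a = 15, so a = 5; then c = 6 − 5·1 = 1.
So P(t) = 5t² + 1, and P(8) = 321.

321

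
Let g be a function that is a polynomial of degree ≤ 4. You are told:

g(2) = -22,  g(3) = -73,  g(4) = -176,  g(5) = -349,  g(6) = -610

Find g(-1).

-1

First differences: -51, -103, -173, -261. Second differences: -52, -70, -88. Third differences: -18, -18.
Level-3 differences are constant, so g has degree 3.
Fitting a degree-3 polynomial gives g(m) = -3m³ + m² + m - 4.
Then g(-1) = -1.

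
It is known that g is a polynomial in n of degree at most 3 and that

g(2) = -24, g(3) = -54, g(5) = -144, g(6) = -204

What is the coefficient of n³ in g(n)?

Write g(n) = an³ + bn² + cn + d; the 4 given values yield a linear system in the 4 coefficients.
Solving, the leading coefficient vanishes, and g(n) = -5n² - 5n + 6.
The coefficient of n³ is 0.

0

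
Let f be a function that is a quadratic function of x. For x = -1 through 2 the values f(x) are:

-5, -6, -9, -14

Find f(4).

-30

First differences: -1, -3, -5. Second differences: -2, -2.
Level-2 differences are constant, so f has degree 2.
Fitting a degree-2 polynomial gives f(x) = -x² - 2x - 6.
Then f(4) = -30.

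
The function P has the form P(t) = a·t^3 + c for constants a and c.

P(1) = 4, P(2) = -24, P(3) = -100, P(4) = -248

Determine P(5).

From P(1) = 4 and P(2) = -24: 1a + c = 4 and 8a + c = -24.
Subtracting: 7a = -28, so a = -4; then c = 4 − (-4)·1 = 8.
So P(t) = -4t³ + 8, and P(5) = -492.

-492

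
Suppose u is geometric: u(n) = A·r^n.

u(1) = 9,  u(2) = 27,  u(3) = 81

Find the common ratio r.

3

Consecutive ratio: 27/9 = 3, and 81/27 = 3, so r = 3.
Then A·3^1 = 9 gives A = 3, and u(n) = 3·3^n.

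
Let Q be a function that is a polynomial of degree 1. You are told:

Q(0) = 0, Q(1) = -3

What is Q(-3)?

Write Q(n) = an + b; the 2 given values yield a linear system in the 2 coefficients.
Solving, Q(n) = -3n.
Then Q(-3) = 9.

9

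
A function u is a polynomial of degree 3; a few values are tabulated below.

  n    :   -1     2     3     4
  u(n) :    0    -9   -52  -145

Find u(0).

-1

Write u(n) = an³ + bn² + cn + d; the 4 given values yield a linear system in the 4 coefficients.
Solving, u(n) = -3n³ + 2n² + 4n - 1.
Then u(0) = -1.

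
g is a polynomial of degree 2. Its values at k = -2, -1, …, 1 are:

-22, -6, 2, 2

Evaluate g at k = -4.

First differences: 16, 8, 0. Second differences: -8, -8.
Level-2 differences are constant, so g has degree 2.
Fitting a degree-2 polynomial gives g(k) = -4k² + 4k + 2.
Then g(-4) = -78.

-78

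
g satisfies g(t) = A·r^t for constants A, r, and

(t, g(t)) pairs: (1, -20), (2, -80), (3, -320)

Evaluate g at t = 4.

Consecutive ratio: -80/(-20) = 4, and -320/(-80) = 4, so r = 4.
Then A·4^1 = -20 gives A = -5, and g(t) = -5·4^t.
g(4) = -5·4^4 = -1280.

-1280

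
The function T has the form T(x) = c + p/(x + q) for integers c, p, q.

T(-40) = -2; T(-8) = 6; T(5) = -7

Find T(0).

(T(x) − c)(x + q) = p for each data point; the three points give a linear system in c and q, then p follows.
Solving: c = -3, q = 4, p = -36, so T(x) = -3 − 36/(x + 4).
Then T(0) = -3 − 36/4 = -12.

-12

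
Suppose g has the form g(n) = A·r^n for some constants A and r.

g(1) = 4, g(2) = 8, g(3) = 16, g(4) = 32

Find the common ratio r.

Consecutive ratio: 8/4 = 2, and 16/8 = 2, so r = 2.
Then A·2^1 = 4 gives A = 2, and g(n) = 2·2^n.

2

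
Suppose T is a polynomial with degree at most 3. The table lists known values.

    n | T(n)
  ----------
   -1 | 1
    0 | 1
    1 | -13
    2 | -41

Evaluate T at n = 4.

First differences: 0, -14, -28. Second differences: -14, -14.
Level-2 differences are constant, so T has degree 2.
Fitting a degree-2 polynomial gives T(n) = -7n² - 7n + 1.
Then T(4) = -139.

-139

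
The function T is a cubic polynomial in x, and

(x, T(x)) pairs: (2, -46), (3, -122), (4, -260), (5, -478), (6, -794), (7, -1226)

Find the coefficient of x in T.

1

First differences: -76, -138, -218, -316, -432. Second differences: -62, -80, -98, -116. Third differences: -18, -18, -18.
Level-3 differences are constant, so T has degree 3.
Fitting a degree-3 polynomial gives T(x) = -3x³ - 4x² + x - 8.
The coefficient of x is 1.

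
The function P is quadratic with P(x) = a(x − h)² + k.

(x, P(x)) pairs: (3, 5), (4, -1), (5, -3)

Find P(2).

First differences -6, -2; second difference 4 = 2a, so a = 2.
Expanding, the x-coefficient is −2ah = -4h; matching it to the data gives h = 5, and then k = -3.
So P(x) = 2(x − 5)² − 3.
P(2) = 2·(-3)² − 3 = 15.

15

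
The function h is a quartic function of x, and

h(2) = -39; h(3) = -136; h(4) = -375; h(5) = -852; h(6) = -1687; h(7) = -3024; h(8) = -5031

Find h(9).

First differences: -97, -239, -477, -835, -1337, -2007. Second differences: -142, -238, -358, -502, -670. Third differences: -96, -120, -144, -168. Fourth differences: -24, -24, -24.
Level-4 differences are constant, so h has degree 4.
Fitting a degree-4 polynomial gives h(x) = -x^4 - 2x³ + 2x² - 4x - 7.
Then h(9) = -7900.

-7900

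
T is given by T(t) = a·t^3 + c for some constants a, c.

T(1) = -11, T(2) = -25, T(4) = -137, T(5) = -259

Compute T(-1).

-7

From T(1) = -11 and T(2) = -25: 1a + c = -11 and 8a + c = -25.
Subtracting: 7a = -14, so a = -2; then c = -11 − (-2)·1 = -9.
So T(t) = -2t³ − 9, and T(-1) = -7.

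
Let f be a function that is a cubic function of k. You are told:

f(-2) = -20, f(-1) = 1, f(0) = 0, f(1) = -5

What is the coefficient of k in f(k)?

Write f(k) = ak³ + bk² + ck + d; the 4 given values yield a linear system in the 4 coefficients.
Solving, f(k) = 3k³ - 2k² - 6k.
The coefficient of k is -6.

-6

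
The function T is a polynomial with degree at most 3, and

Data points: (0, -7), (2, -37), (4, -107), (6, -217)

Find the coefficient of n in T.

-5

Write T(n) = an³ + bn² + cn + d; the 4 given values yield a linear system in the 4 coefficients.
Solving, the leading coefficient vanishes, and T(n) = -5n² - 5n - 7.
The coefficient of n is -5.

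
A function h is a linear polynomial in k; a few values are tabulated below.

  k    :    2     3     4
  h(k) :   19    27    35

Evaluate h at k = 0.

3

First differences: 8, 8.
Level-1 differences are constant, so h has degree 1.
Fitting a degree-1 polynomial gives h(k) = 8k + 3.
Then h(0) = 3.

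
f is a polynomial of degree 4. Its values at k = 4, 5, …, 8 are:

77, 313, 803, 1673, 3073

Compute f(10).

Write f(k) = ak^4 + bk³ + ck² + dk + e; the 5 given values yield a linear system in the 5 coefficients.
Solving, f(k) = k^4 - k³ - 9k² + 9k - 7.
Then f(10) = 8183.

8183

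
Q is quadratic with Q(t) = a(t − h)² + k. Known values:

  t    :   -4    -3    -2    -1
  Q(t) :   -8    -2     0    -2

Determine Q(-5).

First differences 6, 2, -2; second difference -4 = 2a, so a = -2.
Expanding, the t-coefficient is −2ah = 4h; matching it to the data gives h = -2, and then k = 0.
So Q(t) = -2(t + 2)² + 0.
Q(-5) = -2·(-3)² + 0 = -18.

-18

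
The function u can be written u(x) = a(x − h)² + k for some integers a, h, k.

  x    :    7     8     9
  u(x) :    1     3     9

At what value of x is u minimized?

7

First differences 2, 6; second difference 4 = 2a, so a = 2.
Expanding, the x-coefficient is −2ah = -4h; matching it to the data gives h = 7, and then k = 1.
So u(x) = 2(x − 7)² + 1.
Hence h = 7.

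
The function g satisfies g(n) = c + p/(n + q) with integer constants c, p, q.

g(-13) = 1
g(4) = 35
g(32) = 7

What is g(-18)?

2

(g(n) − c)(n + q) = p for each data point; the three points give a linear system in c and q, then p follows.
Solving: c = 5, q = -2, p = 60, so g(n) = 5 + 60/(n − 2).
Then g(-18) = 5 + 60/(-20) = 2.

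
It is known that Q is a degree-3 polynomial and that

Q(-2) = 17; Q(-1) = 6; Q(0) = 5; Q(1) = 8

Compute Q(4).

-19

Write Q(k) = ak³ + bk² + ck + d; the 4 given values yield a linear system in the 4 coefficients.
Solving, Q(k) = -k³ + 2k² + 2k + 5.
Then Q(4) = -19.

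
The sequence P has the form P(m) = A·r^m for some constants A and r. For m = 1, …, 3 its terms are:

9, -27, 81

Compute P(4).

-243

Consecutive ratio: -27/9 = -3, and 81/(-27) = -3, so r = -3.
Then A·(-3)^1 = 9 gives A = -3, and P(m) = -3·(-3)^m.
P(4) = -3·(-3)^4 = -243.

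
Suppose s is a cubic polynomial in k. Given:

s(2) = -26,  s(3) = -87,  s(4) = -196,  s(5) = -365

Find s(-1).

Write s(k) = ak³ + bk² + ck + d; the 4 given values yield a linear system in the 4 coefficients.
Solving, s(k) = -2k³ - 6k² + 7k.
Then s(-1) = -11.

-11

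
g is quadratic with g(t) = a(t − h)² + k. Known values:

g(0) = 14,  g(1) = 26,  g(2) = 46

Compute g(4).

First differences 12, 20; second difference 8 = 2a, so a = 4.
Expanding, the t-coefficient is −2ah = -8h; matching it to the data gives h = -1, and then k = 10.
So g(t) = 4(t + 1)² + 10.
g(4) = 4·5² + 10 = 110.

110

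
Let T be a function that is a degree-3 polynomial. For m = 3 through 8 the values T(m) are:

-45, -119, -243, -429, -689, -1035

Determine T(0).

-3

First differences: -74, -124, -186, -260, -346. Second differences: -50, -62, -74, -86. Third differences: -12, -12, -12.
Level-3 differences are constant, so T has degree 3.
Fitting a degree-3 polynomial gives T(m) = -2m³ - m² + 7m - 3.
Then T(0) = -3.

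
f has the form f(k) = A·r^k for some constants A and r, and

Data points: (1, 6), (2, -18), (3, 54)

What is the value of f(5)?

Consecutive ratio: -18/6 = -3, and 54/(-18) = -3, so r = -3.
Then A·(-3)^1 = 6 gives A = -2, and f(k) = -2·(-3)^k.
f(5) = -2·(-3)^5 = 486.

486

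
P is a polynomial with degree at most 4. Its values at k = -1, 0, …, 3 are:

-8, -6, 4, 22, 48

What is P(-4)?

Write P(k) = ak^4 + bk³ + ck² + dk + e; the 5 given values yield a linear system in the 5 coefficients.
Solving, the top 2 coefficients vanish, and P(k) = 4k² + 6k - 6.
Then P(-4) = 34.

34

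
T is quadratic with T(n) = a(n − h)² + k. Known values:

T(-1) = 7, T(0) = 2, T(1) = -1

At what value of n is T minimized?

2

First differences -5, -3; second difference 2 = 2a, so a = 1.
Expanding, the n-coefficient is −2ah = -2h; matching it to the data gives h = 2, and then k = -2.
So T(n) = 1(n − 2)² − 2.
Hence h = 2.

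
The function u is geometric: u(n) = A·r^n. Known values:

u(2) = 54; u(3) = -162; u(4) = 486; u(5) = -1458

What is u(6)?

Consecutive ratio: -162/54 = -3, and 486/(-162) = -3, so r = -3.
Then A·(-3)^2 = 54 gives A = 6, and u(n) = 6·(-3)^n.
u(6) = 6·(-3)^6 = 4374.

4374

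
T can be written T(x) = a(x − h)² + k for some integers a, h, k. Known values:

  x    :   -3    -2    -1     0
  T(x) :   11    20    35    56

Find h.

-4

First differences 9, 15, 21; second difference 6 = 2a, so a = 3.
Expanding, the x-coefficient is −2ah = -6h; matching it to the data gives h = -4, and then k = 8.
So T(x) = 3(x + 4)² + 8.
Hence h = -4.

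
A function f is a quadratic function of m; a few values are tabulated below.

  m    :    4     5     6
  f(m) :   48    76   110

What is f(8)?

Write f(m) = am² + bm + c; the 3 given values yield a linear system in the 3 coefficients.
Solving, f(m) = 3m² + m - 4.
Then f(8) = 196.

196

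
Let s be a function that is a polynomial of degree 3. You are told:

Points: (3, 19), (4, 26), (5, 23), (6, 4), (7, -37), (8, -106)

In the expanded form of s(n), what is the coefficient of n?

Write s(n) = an³ + bn² + cn + d; the 6 given values yield a linear system in the 4 coefficients.
Solving, s(n) = -n³ + 7n² - 5n - 2.
The coefficient of n is -5.

-5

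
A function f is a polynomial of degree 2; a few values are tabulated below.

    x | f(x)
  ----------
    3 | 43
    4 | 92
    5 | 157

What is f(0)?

-8

Write f(x) = ax² + bx + c; the 3 given values yield a linear system in the 3 coefficients.
Solving, f(x) = 8x² - 7x - 8.
The constant term is f(0) = -8.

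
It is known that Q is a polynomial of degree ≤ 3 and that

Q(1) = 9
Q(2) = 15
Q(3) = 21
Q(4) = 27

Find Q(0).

3

First differences: 6, 6, 6.
Level-1 differences are constant, so Q has degree 1.
Fitting a degree-1 polynomial gives Q(k) = 6k + 3.
Then Q(0) = 3.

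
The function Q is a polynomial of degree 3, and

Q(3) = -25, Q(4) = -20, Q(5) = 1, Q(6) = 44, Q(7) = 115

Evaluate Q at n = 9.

First differences: 5, 21, 43, 71. Second differences: 16, 22, 28. Third differences: 6, 6.
Level-3 differences are constant, so Q has degree 3.
Fitting a degree-3 polynomial gives Q(n) = n³ - 4n² - 4n - 4.
Then Q(9) = 365.

365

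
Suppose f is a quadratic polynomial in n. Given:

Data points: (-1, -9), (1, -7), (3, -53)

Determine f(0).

-2

Write f(n) = an² + bn + c; the 3 given values yield a linear system in the 3 coefficients.
Solving, f(n) = -6n² + n - 2.
Then f(0) = -2.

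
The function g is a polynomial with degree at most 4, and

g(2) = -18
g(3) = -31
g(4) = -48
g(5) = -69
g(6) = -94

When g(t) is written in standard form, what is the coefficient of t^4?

0

First differences: -13, -17, -21, -25. Second differences: -4, -4, -4.
Level-2 differences are constant, so g has degree 2.
Fitting a degree-2 polynomial gives g(t) = -2t² - 3t - 4.
The coefficient of t^4 is 0.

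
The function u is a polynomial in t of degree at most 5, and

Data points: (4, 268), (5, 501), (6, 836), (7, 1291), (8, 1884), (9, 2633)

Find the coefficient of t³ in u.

First differences: 233, 335, 455, 593, 749. Second differences: 102, 120, 138, 156. Third differences: 18, 18, 18.
Level-3 differences are constant, so u has degree 3.
Fitting a degree-3 polynomial gives u(t) = 3t³ + 6t² - 4t - 4.
The coefficient of t³ is 3.

3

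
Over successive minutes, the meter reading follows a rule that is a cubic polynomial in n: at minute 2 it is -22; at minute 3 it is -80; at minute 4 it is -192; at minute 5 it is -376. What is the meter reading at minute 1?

0

Write the value at n as g(n).
Write g(n) = an³ + bn² + cn + d; the 4 given values yield a linear system in the 4 coefficients.
Solving, g(n) = -3n³ - n + 4.
Then g(1) = 0.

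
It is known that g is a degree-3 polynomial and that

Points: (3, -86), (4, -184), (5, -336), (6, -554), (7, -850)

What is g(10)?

First differences: -98, -152, -218, -296. Second differences: -54, -66, -78. Third differences: -12, -12.
Level-3 differences are constant, so g has degree 3.
Fitting a degree-3 polynomial gives g(x) = -2x³ - 3x² - 3x + 4.
Then g(10) = -2326.

-2326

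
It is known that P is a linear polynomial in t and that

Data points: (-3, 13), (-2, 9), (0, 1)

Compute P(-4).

17

Write P(t) = at + b; the 3 given values yield a linear system in the 2 coefficients.
Solving, P(t) = -4t + 1.
Then P(-4) = 17.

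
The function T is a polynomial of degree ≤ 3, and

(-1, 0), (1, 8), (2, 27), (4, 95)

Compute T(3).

56

Write T(n) = an³ + bn² + cn + d; the 4 given values yield a linear system in the 4 coefficients.
Solving, the leading coefficient vanishes, and T(n) = 5n² + 4n - 1.
Then T(3) = 56.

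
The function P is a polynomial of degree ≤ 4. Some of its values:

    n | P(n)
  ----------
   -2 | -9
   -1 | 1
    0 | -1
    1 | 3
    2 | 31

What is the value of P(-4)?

-137

First differences: 10, -2, 4, 28. Second differences: -12, 6, 24. Third differences: 18, 18.
Level-3 differences are constant, so P has degree 3.
Fitting a degree-3 polynomial gives P(n) = 3n³ + 3n² - 2n - 1.
Then P(-4) = -137.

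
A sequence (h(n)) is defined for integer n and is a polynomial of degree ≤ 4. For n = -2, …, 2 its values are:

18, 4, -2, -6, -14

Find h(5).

First differences: -14, -6, -4, -8. Second differences: 8, 2, -4. Third differences: -6, -6.
Level-3 differences are constant, so h has degree 3.
Fitting a degree-3 polynomial gives h(n) = -n³ + n² - 4n - 2.
Then h(5) = -122.

-122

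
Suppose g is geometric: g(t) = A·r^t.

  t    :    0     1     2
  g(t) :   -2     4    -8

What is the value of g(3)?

Consecutive ratio: 4/(-2) = -2, and -8/4 = -2, so r = -2.
Then A·(-2)^0 = -2 gives A = -2, and g(t) = -2·(-2)^t.
g(3) = -2·(-2)^3 = 16.

16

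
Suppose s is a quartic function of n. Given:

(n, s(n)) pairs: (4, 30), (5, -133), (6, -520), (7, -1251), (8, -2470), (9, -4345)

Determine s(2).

44

Write s(n) = an^4 + bn³ + cn² + dn + e; the 6 given values yield a linear system in the 5 coefficients.
Solving, s(n) = -n^4 + 2n³ + 9n² + 3n + 2.
Then s(2) = 44.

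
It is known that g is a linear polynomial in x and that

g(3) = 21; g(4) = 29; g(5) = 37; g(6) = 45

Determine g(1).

5

First differences: 8, 8, 8.
Level-1 differences are constant, so g has degree 1.
Fitting a degree-1 polynomial gives g(x) = 8x - 3.
Then g(1) = 5.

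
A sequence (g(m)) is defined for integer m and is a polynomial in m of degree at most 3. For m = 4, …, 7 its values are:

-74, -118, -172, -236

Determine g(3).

-40

First differences: -44, -54, -64. Second differences: -10, -10.
Level-2 differences are constant, so g has degree 2.
Fitting a degree-2 polynomial gives g(m) = -5m² + m + 2.
Then g(3) = -40.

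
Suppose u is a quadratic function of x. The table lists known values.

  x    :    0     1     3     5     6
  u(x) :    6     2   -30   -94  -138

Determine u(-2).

-10

Write u(x) = ax² + bx + c; the 5 given values yield a linear system in the 3 coefficients.
Solving, u(x) = -4x² + 6.
Then u(-2) = -10.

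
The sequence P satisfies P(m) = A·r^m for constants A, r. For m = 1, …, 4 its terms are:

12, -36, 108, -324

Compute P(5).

972

Consecutive ratio: -36/12 = -3, and 108/(-36) = -3, so r = -3.
Then A·(-3)^1 = 12 gives A = -4, and P(m) = -4·(-3)^m.
P(5) = -4·(-3)^5 = 972.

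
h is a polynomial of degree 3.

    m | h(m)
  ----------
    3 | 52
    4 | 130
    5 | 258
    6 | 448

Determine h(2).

12

Write h(m) = am³ + bm² + cm + d; the 4 given values yield a linear system in the 4 coefficients.
Solving, h(m) = 2m³ + m² - 3m - 2.
Then h(2) = 12.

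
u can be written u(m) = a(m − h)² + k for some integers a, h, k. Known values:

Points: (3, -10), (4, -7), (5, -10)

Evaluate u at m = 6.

First differences 3, -3; second difference -6 = 2a, so a = -3.
Expanding, the m-coefficient is −2ah = 6h; matching it to the data gives h = 4, and then k = -7.
So u(m) = -3(m − 4)² − 7.
u(6) = -3·2² − 7 = -19.

-19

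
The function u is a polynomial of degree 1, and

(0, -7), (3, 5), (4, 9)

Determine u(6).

Write u(t) = at + b; the 3 given values yield a linear system in the 2 coefficients.
Solving, u(t) = 4t - 7.
Then u(6) = 17.

17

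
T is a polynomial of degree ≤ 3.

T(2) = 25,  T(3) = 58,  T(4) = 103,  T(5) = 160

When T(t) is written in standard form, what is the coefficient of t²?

6

First differences: 33, 45, 57. Second differences: 12, 12.
Level-2 differences are constant, so T has degree 2.
Fitting a degree-2 polynomial gives T(t) = 6t² + 3t - 5.
The coefficient of t² is 6.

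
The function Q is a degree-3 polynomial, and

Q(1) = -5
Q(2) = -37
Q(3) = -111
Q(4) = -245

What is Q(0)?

3

Write Q(x) = ax³ + bx² + cx + d; the 4 given values yield a linear system in the 4 coefficients.
Solving, Q(x) = -3x³ - 3x² - 2x + 3.
The constant term is Q(0) = 3.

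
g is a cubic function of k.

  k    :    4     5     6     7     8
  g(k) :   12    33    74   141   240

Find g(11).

Write g(k) = ak³ + bk² + ck + d; the 5 given values yield a linear system in the 4 coefficients.
Solving, g(k) = k³ - 5k² + 5k + 8.
Then g(11) = 789.

789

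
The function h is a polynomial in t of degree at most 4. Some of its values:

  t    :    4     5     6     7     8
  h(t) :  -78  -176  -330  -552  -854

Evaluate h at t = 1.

First differences: -98, -154, -222, -302. Second differences: -56, -68, -80. Third differences: -12, -12.
Level-3 differences are constant, so h has degree 3.
Fitting a degree-3 polynomial gives h(t) = -2t³ + 2t² + 6t - 6.
Then h(1) = 0.

0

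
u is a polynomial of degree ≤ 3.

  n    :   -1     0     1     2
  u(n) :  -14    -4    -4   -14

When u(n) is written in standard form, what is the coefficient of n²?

First differences: 10, 0, -10. Second differences: -10, -10.
Level-2 differences are constant, so u has degree 2.
Fitting a degree-2 polynomial gives u(n) = -5n² + 5n - 4.
The coefficient of n² is -5.

-5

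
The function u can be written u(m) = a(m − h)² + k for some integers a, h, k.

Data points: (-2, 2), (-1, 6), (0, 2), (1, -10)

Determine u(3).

First differences 4, -4, -12; second difference -8 = 2a, so a = -4.
Expanding, the m-coefficient is −2ah = 8h; matching it to the data gives h = -1, and then k = 6.
So u(m) = -4(m + 1)² + 6.
u(3) = -4·4² + 6 = -58.

-58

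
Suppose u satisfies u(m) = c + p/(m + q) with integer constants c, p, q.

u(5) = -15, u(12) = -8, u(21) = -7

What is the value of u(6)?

(u(m) − c)(m + q) = p for each data point; the three points give a linear system in c and q, then p follows.
Solving: c = -6, q = -3, p = -18, so u(m) = -6 − 18/(m − 3).
Then u(6) = -6 − 18/3 = -12.

-12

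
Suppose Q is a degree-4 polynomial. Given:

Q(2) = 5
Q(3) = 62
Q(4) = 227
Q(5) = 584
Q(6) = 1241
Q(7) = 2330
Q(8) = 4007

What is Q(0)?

First differences: 57, 165, 357, 657, 1089, 1677. Second differences: 108, 192, 300, 432, 588. Third differences: 84, 108, 132, 156. Fourth differences: 24, 24, 24.
Level-4 differences are constant, so Q has degree 4.
Fitting a degree-4 polynomial gives Q(m) = m^4 - m² - 3m - 1.
The constant term is Q(0) = -1.

-1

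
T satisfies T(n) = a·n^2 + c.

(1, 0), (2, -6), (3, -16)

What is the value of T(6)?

From T(1) = 0 and T(2) = -6: 1a + c = 0 and 4a + c = -6.
Subtracting: 3a = -6, so a = -2; then c = 0 − (-2)·1 = 2.
So T(n) = -2n² + 2, and T(6) = -70.

-70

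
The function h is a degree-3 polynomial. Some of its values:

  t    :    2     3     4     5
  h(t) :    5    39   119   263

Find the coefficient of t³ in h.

Write h(t) = at³ + bt² + ct + d; the 4 given values yield a linear system in the 4 coefficients.
Solving, h(t) = 3t³ - 4t² - 3t + 3.
The coefficient of t³ is 3.

3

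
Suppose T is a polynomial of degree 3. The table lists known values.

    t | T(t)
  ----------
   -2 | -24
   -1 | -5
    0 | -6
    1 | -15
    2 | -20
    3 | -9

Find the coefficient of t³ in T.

First differences: 19, -1, -9, -5, 11. Second differences: -20, -8, 4, 16. Third differences: 12, 12, 12.
Level-3 differences are constant, so T has degree 3.
Fitting a degree-3 polynomial gives T(t) = 2t³ - 4t² - 7t - 6.
The coefficient of t³ is 2.

2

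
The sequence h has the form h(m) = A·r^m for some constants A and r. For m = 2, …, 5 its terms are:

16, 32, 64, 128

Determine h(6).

Consecutive ratio: 32/16 = 2, and 64/32 = 2, so r = 2.
Then A·2^2 = 16 gives A = 4, and h(m) = 4·2^m.
h(6) = 4·2^6 = 256.

256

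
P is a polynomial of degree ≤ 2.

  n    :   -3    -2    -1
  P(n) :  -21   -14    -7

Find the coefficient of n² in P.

0

Write P(n) = an² + bn + c; the 3 given values yield a linear system in the 3 coefficients.
Solving, the leading coefficient vanishes, and P(n) = 7n.
The coefficient of n² is 0.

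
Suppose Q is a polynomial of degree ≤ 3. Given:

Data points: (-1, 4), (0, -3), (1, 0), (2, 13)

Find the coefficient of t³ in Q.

0

First differences: -7, 3, 13. Second differences: 10, 10.
Level-2 differences are constant, so Q has degree 2.
Fitting a degree-2 polynomial gives Q(t) = 5t² - 2t - 3.
The coefficient of t³ is 0.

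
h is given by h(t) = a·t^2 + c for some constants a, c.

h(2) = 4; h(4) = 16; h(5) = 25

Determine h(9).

81

From h(2) = 4 and h(4) = 16: 4a + c = 4 and 16a + c = 16.
Subtracting: 12a = 12, so a = 1; then c = 4 − 1·4 = 0.
So h(t) = 1t² + 0, and h(9) = 81.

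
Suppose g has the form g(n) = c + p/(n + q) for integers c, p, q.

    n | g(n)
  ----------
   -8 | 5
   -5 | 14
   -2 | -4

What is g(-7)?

6

(g(n) − c)(n + q) = p for each data point; the three points give a linear system in c and q, then p follows.
Solving: c = 2, q = 4, p = -12, so g(n) = 2 − 12/(n + 4).
Then g(-7) = 2 − 12/(-3) = 6.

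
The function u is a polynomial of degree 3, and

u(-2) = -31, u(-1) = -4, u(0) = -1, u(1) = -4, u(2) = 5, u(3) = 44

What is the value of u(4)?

131

First differences: 27, 3, -3, 9, 39. Second differences: -24, -6, 12, 30. Third differences: 18, 18, 18.
Level-3 differences are constant, so u has degree 3.
Fitting a degree-3 polynomial gives u(n) = 3n³ - 3n² - 3n - 1.
Then u(4) = 131.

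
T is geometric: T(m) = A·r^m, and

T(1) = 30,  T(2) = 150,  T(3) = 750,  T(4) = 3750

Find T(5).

Consecutive ratio: 150/30 = 5, and 750/150 = 5, so r = 5.
Then A·5^1 = 30 gives A = 6, and T(m) = 6·5^m.
T(5) = 6·5^5 = 18750.

18750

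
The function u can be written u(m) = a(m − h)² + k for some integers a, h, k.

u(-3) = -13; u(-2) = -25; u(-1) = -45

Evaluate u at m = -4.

-9

First differences -12, -20; second difference -8 = 2a, so a = -4.
Expanding, the m-coefficient is −2ah = 8h; matching it to the data gives h = -4, and then k = -9.
So u(m) = -4(m + 4)² − 9.
u(-4) = -4·0² − 9 = -9.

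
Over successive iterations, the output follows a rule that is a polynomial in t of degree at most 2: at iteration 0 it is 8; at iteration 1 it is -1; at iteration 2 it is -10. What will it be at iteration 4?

Write the value at t as f(t).
Write f(t) = at² + bt + c; the 3 given values yield a linear system in the 3 coefficients.
Solving, the leading coefficient vanishes, and f(t) = -9t + 8.
Then f(4) = -28.

-28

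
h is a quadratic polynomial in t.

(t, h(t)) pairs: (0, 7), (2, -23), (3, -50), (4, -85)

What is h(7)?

Write h(t) = at² + bt + c; the 4 given values yield a linear system in the 3 coefficients.
Solving, h(t) = -4t² - 7t + 7.
Then h(7) = -238.

-238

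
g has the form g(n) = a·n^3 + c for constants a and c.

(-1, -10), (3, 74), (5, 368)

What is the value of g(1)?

-4

From g(-1) = -10 and g(3) = 74: -1a + c = -10 and 27a + c = 74.
Subtracting: 28a = 84, so a = 3; then c = -10 − 3·(-1) = -7.
So g(n) = 3n³ − 7, and g(1) = -4.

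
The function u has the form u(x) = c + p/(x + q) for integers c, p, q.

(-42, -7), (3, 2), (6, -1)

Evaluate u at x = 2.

4

(u(x) − c)(x + q) = p for each data point; the three points give a linear system in c and q, then p follows.
Solving: c = -6, q = 2, p = 40, so u(x) = -6 + 40/(x + 2).
Then u(2) = -6 + 40/4 = 4.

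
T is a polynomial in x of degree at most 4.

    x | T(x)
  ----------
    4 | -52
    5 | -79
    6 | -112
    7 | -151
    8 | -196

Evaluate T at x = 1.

First differences: -27, -33, -39, -45. Second differences: -6, -6, -6.
Level-2 differences are constant, so T has degree 2.
Fitting a degree-2 polynomial gives T(x) = -3x² - 4.
Then T(1) = -7.

-7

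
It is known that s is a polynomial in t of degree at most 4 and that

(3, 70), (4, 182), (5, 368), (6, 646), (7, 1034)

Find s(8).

1550

Write s(t) = at^4 + bt³ + ct² + dt + e; the 5 given values yield a linear system in the 5 coefficients.
Solving, the leading coefficient vanishes, and s(t) = 3t³ + t² - 6t - 2.
Then s(8) = 1550.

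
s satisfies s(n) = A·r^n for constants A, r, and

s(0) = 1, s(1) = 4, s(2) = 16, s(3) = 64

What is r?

4

Consecutive ratio: 4/1 = 4, and 16/4 = 4, so r = 4.
Then A·4^0 = 1 gives A = 1, and s(n) = 1·4^n.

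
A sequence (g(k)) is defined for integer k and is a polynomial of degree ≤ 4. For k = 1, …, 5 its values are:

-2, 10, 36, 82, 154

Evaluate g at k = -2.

Write g(k) = ak^4 + bk³ + ck² + dk + e; the 5 given values yield a linear system in the 5 coefficients.
Solving, the leading coefficient vanishes, and g(k) = k³ + k² + 2k - 6.
Then g(-2) = -14.

-14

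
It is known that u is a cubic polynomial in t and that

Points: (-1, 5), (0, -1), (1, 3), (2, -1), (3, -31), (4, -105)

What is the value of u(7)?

-771

First differences: -6, 4, -4, -30, -74. Second differences: 10, -8, -26, -44. Third differences: -18, -18, -18.
Level-3 differences are constant, so u has degree 3.
Fitting a degree-3 polynomial gives u(t) = -3t³ + 5t² + 2t - 1.
Then u(7) = -771.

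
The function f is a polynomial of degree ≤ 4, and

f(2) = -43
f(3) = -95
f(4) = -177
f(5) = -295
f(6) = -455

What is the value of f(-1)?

First differences: -52, -82, -118, -160. Second differences: -30, -36, -42. Third differences: -6, -6.
Level-3 differences are constant, so f has degree 3.
Fitting a degree-3 polynomial gives f(x) = -x³ - 6x² - 3x - 5.
Then f(-1) = -7.

-7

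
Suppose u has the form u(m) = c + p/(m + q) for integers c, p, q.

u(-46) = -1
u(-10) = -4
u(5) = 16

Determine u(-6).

(u(m) − c)(m + q) = p for each data point; the three points give a linear system in c and q, then p follows.
Solving: c = 0, q = -2, p = 48, so u(m) = 48/(m − 2).
Then u(-6) = 0 + 48/(-8) = -6.

-6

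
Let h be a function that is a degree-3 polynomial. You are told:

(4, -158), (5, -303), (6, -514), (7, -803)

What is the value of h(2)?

Write h(m) = am³ + bm² + cm + d; the 4 given values yield a linear system in the 4 coefficients.
Solving, h(m) = -2m³ - 3m² + 4m + 2.
Then h(2) = -18.

-18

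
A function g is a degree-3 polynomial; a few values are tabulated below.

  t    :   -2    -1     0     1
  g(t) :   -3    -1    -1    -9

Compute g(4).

-141

Write g(t) = at³ + bt² + ct + d; the 4 given values yield a linear system in the 4 coefficients.
Solving, g(t) = -t³ - 4t² - 3t - 1.
Then g(4) = -141.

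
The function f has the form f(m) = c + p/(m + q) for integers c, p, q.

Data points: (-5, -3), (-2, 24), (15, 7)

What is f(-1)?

15

(f(m) − c)(m + q) = p for each data point; the three points give a linear system in c and q, then p follows.
Solving: c = 6, q = 3, p = 18, so f(m) = 6 + 18/(m + 3).
Then f(-1) = 6 + 18/2 = 15.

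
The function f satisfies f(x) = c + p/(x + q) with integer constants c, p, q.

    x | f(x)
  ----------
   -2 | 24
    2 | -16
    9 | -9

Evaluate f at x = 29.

-7

(f(x) − c)(x + q) = p for each data point; the three points give a linear system in c and q, then p follows.
Solving: c = -6, q = 1, p = -30, so f(x) = -6 − 30/(x + 1).
Then f(29) = -6 − 30/30 = -7.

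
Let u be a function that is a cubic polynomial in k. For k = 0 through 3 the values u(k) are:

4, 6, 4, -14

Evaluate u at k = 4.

-60

Write u(k) = ak³ + bk² + ck + d; the 4 given values yield a linear system in the 4 coefficients.
Solving, u(k) = -2k³ + 4k² + 4.
Then u(4) = -60.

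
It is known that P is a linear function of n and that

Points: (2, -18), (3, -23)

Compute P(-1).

-3

Write P(n) = an + b; the 2 given values yield a linear system in the 2 coefficients.
Solving, P(n) = -5n - 8.
Then P(-1) = -3.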